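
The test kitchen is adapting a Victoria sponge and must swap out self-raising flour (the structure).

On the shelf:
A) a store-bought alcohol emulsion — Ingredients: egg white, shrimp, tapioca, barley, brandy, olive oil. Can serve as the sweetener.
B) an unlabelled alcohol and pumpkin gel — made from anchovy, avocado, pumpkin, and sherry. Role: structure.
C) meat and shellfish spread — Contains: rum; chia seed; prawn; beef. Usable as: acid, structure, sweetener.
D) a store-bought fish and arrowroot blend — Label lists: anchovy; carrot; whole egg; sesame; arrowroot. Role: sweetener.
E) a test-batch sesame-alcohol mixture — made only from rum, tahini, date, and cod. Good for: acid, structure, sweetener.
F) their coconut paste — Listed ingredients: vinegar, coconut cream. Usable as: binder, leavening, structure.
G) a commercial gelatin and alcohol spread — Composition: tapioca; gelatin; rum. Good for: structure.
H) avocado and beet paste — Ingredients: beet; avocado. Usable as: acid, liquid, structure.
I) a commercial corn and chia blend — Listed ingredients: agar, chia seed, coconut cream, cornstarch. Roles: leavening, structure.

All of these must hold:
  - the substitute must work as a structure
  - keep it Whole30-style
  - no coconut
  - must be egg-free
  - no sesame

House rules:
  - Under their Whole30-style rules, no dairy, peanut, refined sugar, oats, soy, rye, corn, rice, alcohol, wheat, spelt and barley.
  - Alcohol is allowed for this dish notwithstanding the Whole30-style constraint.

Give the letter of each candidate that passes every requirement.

A: not usable as a structure; has barley, so not Whole30-style (and 1 more) — reject
B: alcohol is permitted under the Whole30-style carve-out; nothing else excluded — OK
C: alcohol is permitted under the Whole30-style carve-out; nothing else excluded — valid
D: not usable as a structure; has whole egg, so not egg-free (and 1 more) — out
E: has tahini, so not sesame-free — no
F: has coconut cream, so not coconut-free — reject
G: alcohol is permitted under the Whole30-style carve-out; nothing else excluded — OK
H: only avocado and beet; none excluded — OK
I: has cornstarch, so not Whole30-style; has coconut cream, so not coconut-free — out

B, C, G, H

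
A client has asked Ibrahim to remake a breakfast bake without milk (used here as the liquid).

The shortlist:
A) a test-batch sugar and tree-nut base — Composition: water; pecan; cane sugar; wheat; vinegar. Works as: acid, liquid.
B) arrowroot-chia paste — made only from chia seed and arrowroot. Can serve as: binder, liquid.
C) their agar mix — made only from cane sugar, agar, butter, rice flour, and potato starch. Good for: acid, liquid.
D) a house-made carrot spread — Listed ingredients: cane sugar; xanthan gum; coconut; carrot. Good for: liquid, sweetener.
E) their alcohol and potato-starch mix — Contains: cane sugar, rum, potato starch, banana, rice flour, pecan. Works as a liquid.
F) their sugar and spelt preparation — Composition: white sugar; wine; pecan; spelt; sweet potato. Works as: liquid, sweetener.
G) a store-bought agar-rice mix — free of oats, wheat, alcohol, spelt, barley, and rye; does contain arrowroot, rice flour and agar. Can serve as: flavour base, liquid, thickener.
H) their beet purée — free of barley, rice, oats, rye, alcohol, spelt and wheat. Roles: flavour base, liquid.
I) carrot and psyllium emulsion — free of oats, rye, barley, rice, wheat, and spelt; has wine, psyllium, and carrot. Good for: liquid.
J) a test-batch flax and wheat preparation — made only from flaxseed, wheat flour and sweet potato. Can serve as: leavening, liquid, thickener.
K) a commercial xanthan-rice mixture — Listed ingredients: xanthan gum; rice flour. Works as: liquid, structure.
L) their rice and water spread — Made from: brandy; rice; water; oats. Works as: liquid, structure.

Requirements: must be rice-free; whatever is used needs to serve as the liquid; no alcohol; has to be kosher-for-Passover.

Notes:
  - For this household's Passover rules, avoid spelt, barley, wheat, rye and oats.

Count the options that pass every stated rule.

A: has wheat, so not kosher-for-Passover — no
B: only arrowroot and chia seed; none excluded — keep
C: has rice flour, so not rice-free — reject
D: kosher-for-Passover, no rice — valid
E: has rice flour, so not rice-free; has rum, so not alcohol-free — no
F: has spelt, so not kosher-for-Passover; has wine, so not alcohol-free — reject
G: has rice flour, so not rice-free — no
H: every rule checks out — keep
I: has wine, so not alcohol-free — reject
J: has wheat flour, so not kosher-for-Passover — no
K: has rice flour, so not rice-free — no
L: has oats, so not kosher-for-Passover; has rice, so not rice-free (and 1 more) — no

3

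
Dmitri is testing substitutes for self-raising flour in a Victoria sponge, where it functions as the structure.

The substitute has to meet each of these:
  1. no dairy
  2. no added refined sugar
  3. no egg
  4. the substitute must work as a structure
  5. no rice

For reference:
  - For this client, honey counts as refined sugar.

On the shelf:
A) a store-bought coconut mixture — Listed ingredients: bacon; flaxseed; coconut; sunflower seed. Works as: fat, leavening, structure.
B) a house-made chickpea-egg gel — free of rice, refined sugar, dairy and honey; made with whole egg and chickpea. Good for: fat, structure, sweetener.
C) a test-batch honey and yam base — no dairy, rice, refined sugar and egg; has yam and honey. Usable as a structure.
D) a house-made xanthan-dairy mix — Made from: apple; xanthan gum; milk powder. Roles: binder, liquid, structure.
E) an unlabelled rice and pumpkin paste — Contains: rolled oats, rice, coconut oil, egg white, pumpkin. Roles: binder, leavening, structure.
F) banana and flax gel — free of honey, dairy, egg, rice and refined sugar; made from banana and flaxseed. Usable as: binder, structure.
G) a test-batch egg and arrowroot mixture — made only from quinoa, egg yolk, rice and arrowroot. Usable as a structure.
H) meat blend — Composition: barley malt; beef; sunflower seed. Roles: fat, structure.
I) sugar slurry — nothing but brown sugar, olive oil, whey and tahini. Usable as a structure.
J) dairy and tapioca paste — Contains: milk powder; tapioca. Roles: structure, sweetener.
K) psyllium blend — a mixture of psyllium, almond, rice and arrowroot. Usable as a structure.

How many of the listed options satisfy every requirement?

A: works as a structure, no egg, no dairy — keep
B: has whole egg, so not egg-free — reject
C: has honey, so not no-added-sugar — reject
D: has milk powder, so not dairy-free — no
E: has egg white, so not egg-free; has rice, so not rice-free — reject
F: all constraints satisfied — OK
G: has egg yolk, so not egg-free; has rice, so not rice-free — reject
H: nothing on the exclusion list — keep
I: has brown sugar, so not no-added-sugar; has whey, so not dairy-free — no
J: has milk powder, so not dairy-free — no
K: has rice, so not rice-free — reject

3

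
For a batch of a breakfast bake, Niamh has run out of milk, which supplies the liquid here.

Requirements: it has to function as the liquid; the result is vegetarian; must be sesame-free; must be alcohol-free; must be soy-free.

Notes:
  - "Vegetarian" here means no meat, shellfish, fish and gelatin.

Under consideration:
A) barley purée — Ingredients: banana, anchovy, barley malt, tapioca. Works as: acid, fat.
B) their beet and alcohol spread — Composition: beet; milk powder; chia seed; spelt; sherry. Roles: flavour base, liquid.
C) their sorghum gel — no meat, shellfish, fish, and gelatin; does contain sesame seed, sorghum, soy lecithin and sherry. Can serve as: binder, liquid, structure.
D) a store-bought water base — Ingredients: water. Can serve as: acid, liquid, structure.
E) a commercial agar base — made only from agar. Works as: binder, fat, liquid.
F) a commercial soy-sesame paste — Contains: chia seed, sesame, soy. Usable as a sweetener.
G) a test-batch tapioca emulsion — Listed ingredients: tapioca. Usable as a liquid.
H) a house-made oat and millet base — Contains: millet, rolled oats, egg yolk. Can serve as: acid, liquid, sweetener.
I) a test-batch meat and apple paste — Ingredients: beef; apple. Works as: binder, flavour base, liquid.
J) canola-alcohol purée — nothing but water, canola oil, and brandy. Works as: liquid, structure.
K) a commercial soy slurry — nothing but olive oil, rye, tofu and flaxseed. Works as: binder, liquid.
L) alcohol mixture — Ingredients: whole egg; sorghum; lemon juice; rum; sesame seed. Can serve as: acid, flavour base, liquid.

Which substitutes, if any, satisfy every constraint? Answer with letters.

D, E, G, H

A: not usable as a liquid; has anchovy, so not vegetarian — no
B: has sherry, so not alcohol-free — out
C: has sherry, so not alcohol-free; has soy lecithin, so not soy-free (and 1 more) — out
D: only water; none excluded — OK
E: no soy, vegetarian — OK
F: not usable as a liquid; has soy, so not soy-free (and 1 more) — no
G: works as a liquid, vegetarian, no soy — valid
H: works as a liquid, no soy, no alcohol — valid
I: has beef, so not vegetarian — reject
J: has brandy, so not alcohol-free — out
K: has tofu, so not soy-free — reject
L: has rum, so not alcohol-free; has sesame seed, so not sesame-free — out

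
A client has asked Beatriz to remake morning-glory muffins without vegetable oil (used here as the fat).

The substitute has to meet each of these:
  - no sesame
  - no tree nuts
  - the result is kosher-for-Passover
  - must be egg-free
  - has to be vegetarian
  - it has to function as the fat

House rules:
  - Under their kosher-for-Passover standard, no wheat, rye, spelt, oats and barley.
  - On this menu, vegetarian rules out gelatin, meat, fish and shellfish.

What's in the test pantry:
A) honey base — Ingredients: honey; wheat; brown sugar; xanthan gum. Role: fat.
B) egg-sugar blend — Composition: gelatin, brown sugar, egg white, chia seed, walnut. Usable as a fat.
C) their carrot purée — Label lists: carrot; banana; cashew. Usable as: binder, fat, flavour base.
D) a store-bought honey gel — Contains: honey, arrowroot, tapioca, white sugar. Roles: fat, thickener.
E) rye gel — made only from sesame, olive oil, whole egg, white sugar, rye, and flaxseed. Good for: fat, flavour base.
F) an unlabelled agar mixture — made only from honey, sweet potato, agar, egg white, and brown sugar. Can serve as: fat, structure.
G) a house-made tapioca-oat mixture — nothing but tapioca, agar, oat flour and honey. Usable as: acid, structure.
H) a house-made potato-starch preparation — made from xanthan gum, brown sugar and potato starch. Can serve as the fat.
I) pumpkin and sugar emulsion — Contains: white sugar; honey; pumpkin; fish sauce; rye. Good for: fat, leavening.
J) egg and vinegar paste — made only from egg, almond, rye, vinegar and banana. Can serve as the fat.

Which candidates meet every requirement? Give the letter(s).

D, H

A: has wheat, so not kosher-for-Passover — reject
B: has gelatin, so not vegetarian; has walnut, so not tree-nut-free (and 1 more) — no
C: has cashew, so not tree-nut-free — no
D: all constraints satisfied — valid
E: has rye, so not kosher-for-Passover; has sesame, so not sesame-free (and 1 more) — out
F: has egg white, so not egg-free — out
G: not usable as a fat; has oat flour, so not kosher-for-Passover — no
H: works as a fat, kosher-for-Passover, vegetarian — OK
I: has rye, so not kosher-for-Passover; has fish sauce, so not vegetarian — no
J: has rye, so not kosher-for-Passover; has almond, so not tree-nut-free (and 1 more) — reject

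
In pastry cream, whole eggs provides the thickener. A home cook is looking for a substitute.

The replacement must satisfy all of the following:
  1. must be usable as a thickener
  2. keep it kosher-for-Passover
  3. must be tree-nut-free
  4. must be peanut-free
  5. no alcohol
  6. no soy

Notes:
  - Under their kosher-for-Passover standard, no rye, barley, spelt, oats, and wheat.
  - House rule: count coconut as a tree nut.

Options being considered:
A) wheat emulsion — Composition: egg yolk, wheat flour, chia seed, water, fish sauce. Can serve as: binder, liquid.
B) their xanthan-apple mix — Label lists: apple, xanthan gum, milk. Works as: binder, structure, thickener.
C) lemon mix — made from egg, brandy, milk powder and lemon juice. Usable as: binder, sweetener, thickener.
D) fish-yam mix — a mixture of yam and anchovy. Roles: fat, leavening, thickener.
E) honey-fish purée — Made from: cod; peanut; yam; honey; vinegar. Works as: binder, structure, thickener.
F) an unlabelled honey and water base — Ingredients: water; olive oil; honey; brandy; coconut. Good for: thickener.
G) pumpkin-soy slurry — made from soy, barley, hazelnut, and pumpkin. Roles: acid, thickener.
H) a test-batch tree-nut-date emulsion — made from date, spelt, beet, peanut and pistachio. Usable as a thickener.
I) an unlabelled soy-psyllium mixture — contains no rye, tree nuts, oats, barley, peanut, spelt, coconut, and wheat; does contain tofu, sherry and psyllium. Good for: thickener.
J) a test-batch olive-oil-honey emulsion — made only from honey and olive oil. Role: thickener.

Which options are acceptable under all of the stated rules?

A: not usable as a thickener; has wheat flour, so not kosher-for-Passover — reject
B: only milk, apple and xanthan gum; none excluded — OK
C: has brandy, so not alcohol-free — no
D: all constraints satisfied — keep
E: has peanut, so not peanut-free — out
F: has brandy, so not alcohol-free; has coconut, so not tree-nut-free — reject
G: has barley, so not kosher-for-Passover; has hazelnut, so not tree-nut-free (and 1 more) — out
H: has spelt, so not kosher-for-Passover; has peanut, so not peanut-free (and 1 more) — out
I: has sherry, so not alcohol-free; has tofu, so not soy-free — out
J: works as a thickener, no soy, tree-nut-free — OK

B, D, J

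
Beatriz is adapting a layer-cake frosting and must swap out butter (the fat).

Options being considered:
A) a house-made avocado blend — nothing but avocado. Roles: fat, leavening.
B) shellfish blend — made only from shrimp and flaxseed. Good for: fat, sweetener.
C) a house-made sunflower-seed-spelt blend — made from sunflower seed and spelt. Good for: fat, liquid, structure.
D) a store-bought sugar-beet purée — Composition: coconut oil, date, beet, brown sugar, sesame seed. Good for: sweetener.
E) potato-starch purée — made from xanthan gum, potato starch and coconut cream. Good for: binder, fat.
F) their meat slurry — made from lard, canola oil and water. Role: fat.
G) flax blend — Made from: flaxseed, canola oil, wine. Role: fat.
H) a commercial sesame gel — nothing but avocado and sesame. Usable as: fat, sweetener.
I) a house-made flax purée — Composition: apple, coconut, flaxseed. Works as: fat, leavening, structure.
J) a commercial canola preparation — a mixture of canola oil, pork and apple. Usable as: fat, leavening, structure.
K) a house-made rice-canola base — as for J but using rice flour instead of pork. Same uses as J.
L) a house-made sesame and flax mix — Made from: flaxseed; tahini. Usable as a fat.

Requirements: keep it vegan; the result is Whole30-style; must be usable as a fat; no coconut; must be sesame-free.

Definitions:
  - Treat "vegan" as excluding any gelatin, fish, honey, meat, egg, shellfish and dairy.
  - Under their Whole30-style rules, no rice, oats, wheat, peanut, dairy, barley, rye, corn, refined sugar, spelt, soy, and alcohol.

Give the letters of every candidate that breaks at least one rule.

A: vegan, no sesame — keep
B: has shrimp, so not vegan — reject
C: has spelt, so not Whole30-style — out
D: not usable as a fat; has brown sugar, so not Whole30-style (and 2 more) — reject
E: has coconut cream, so not coconut-free — reject
F: has lard, so not vegan — no
G: has wine, so not Whole30-style — reject
H: has sesame, so not sesame-free — reject
I: has coconut, so not coconut-free — no
J: has pork, so not vegan — no
K: has rice flour, so not Whole30-style — reject
L: has tahini, so not sesame-free — no

B, C, D, E, F, G, H, I, J, K, L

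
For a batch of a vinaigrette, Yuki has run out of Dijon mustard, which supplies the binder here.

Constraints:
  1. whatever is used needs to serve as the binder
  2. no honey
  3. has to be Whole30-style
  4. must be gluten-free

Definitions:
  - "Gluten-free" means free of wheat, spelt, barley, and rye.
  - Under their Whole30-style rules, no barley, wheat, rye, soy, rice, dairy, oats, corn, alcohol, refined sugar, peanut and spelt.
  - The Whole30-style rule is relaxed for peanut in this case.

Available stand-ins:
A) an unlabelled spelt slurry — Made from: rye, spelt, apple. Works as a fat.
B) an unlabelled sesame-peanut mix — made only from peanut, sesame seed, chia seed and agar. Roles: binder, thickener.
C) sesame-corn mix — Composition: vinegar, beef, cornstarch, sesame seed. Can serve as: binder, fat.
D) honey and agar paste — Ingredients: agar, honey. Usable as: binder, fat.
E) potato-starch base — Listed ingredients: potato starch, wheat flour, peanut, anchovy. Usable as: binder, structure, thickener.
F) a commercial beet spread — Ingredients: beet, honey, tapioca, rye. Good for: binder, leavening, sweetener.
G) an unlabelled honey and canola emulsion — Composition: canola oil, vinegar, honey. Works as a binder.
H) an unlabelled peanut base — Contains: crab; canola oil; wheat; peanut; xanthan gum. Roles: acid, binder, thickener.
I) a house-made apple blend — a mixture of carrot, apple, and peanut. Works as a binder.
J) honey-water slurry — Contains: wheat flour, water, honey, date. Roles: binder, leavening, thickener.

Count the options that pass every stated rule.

A: not usable as a binder; has rye, so not gluten-free (and 1 more) — out
B: peanut is permitted under the Whole30-style carve-out; nothing else excluded — keep
C: has cornstarch, so not Whole30-style — reject
D: has honey, so not honey-free — out
E: has wheat flour, so not gluten-free; has wheat flour, so not Whole30-style — reject
F: has rye, so not gluten-free; has rye, so not Whole30-style (and 1 more) — reject
G: has honey, so not honey-free — reject
H: has wheat, so not gluten-free; has wheat, so not Whole30-style — reject
I: peanut is permitted under the Whole30-style carve-out; nothing else excluded — OK
J: has wheat flour, so not gluten-free; has wheat flour, so not Whole30-style (and 1 more) — reject

2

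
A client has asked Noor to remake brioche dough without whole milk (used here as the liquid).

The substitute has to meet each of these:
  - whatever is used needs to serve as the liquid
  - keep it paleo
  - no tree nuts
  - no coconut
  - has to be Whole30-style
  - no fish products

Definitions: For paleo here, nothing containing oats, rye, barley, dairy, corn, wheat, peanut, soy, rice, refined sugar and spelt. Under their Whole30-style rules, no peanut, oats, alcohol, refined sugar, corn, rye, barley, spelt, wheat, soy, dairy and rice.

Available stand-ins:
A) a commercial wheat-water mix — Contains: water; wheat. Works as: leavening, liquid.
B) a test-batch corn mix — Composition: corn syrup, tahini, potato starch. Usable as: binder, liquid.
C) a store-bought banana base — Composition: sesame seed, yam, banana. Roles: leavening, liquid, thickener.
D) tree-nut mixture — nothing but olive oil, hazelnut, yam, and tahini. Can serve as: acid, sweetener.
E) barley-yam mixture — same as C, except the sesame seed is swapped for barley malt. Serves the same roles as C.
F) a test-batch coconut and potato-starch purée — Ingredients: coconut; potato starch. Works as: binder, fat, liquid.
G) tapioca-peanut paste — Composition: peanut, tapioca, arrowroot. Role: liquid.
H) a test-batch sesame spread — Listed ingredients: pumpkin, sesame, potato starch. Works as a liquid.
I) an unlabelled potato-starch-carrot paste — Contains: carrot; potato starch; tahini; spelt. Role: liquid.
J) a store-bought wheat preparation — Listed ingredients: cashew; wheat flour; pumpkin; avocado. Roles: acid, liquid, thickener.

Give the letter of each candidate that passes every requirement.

C, H

A: has wheat, so not paleo; has wheat, so not Whole30-style — no
B: has corn syrup, so not paleo; has corn syrup, so not Whole30-style — no
C: only sesame seed, banana, and yam; none excluded — keep
D: not usable as a liquid; has hazelnut, so not tree-nut-free — reject
E: has barley malt, so not paleo; has barley malt, so not Whole30-style — out
F: has coconut, so not coconut-free — out
G: has peanut, so not paleo; has peanut, so not Whole30-style — reject
H: only sesame, pumpkin and potato starch; none excluded — keep
I: has spelt, so not paleo; has spelt, so not Whole30-style — reject
J: has wheat flour, so not paleo; has wheat flour, so not Whole30-style (and 1 more) — reject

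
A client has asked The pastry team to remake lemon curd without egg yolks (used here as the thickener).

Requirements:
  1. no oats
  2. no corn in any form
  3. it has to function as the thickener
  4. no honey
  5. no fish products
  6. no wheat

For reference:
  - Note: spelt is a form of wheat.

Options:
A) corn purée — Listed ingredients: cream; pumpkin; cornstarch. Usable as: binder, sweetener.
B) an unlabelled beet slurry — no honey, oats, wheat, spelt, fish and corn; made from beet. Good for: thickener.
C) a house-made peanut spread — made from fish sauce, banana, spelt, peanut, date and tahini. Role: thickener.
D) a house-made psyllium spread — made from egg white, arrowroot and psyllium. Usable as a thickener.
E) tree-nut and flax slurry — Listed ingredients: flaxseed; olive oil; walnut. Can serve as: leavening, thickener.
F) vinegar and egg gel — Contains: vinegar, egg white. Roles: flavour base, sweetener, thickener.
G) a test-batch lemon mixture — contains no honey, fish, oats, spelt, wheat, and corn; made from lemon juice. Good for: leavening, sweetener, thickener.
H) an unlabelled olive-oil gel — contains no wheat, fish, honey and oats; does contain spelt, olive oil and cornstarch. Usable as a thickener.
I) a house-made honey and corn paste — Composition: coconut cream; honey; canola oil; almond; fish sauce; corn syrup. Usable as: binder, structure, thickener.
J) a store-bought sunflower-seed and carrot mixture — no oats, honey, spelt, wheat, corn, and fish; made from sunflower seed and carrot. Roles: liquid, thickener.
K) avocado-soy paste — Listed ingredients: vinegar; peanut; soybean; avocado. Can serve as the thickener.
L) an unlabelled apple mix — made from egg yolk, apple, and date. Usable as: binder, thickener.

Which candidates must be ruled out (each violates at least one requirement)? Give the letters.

A, C, H, I

A: not usable as a thickener; has cornstarch, so not corn-free — out
B: no fish, wheat-free — OK
C: has fish sauce, so not fish-free; has spelt, so not wheat-free — reject
D: works as a thickener, no honey, wheat-free — keep
E: every rule checks out — keep
F: only egg white and vinegar; none excluded — keep
G: all constraints satisfied — keep
H: has cornstarch, so not corn-free; has spelt, so not wheat-free — reject
I: has corn syrup, so not corn-free; has fish sauce, so not fish-free (and 1 more) — no
J: wheat-free, no oats — keep
K: no corn, no oats — keep
L: only egg yolk, date, and apple; none excluded — valid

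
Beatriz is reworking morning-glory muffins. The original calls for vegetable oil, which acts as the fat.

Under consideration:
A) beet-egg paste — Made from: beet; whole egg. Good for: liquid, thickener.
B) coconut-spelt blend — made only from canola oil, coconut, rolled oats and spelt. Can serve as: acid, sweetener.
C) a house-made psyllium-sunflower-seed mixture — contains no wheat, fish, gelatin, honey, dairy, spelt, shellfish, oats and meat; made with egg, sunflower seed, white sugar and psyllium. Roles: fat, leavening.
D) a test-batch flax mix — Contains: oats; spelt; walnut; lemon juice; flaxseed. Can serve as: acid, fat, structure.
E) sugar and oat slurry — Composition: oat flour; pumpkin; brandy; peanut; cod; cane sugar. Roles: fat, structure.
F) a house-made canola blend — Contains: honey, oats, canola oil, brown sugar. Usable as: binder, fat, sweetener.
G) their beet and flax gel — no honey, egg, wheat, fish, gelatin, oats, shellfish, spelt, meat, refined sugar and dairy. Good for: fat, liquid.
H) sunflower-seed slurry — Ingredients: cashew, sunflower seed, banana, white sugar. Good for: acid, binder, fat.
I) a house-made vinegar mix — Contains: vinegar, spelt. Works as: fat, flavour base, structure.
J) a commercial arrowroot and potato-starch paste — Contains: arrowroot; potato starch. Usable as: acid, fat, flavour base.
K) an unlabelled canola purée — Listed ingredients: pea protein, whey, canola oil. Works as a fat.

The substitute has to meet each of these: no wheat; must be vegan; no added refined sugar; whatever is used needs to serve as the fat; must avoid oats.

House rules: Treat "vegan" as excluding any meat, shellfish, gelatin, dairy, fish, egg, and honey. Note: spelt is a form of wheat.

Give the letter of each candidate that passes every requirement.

G, J

A: not usable as a fat; has whole egg, so not vegan — reject
B: not usable as a fat; has rolled oats, so not oat-free (and 1 more) — reject
C: has egg, so not vegan; has white sugar, so not no-added-sugar — reject
D: has oats, so not oat-free; has spelt, so not wheat-free — reject
E: has cod, so not vegan; has oat flour, so not oat-free (and 1 more) — out
F: has honey, so not vegan; has oats, so not oat-free (and 1 more) — reject
G: works as a fat, vegan, no refined sugar — valid
H: has white sugar, so not no-added-sugar — no
I: has spelt, so not wheat-free — out
J: vegan, no refined sugar — OK
K: has whey, so not vegan — no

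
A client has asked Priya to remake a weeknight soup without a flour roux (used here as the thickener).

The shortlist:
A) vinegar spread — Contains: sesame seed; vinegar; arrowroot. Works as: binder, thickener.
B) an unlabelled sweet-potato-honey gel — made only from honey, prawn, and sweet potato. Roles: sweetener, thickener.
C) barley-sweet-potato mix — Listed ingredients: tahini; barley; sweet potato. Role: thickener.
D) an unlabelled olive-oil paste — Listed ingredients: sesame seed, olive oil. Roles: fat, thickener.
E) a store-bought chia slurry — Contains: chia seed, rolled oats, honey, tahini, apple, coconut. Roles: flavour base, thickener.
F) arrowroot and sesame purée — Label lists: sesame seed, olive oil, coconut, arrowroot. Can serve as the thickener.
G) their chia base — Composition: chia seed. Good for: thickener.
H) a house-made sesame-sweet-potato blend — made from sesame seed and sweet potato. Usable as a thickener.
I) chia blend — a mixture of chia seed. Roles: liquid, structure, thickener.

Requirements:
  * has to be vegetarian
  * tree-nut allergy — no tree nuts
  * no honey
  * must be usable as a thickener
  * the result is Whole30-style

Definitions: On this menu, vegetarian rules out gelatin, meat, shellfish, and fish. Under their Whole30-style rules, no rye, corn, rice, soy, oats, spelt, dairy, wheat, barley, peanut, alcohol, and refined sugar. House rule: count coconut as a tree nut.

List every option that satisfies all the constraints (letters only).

A: only sesame seed, arrowroot, and vinegar; none excluded — keep
B: has prawn, so not vegetarian; has honey, so not honey-free — no
C: has barley, so not Whole30-style — reject
D: works as a thickener, vegetarian, no honey — keep
E: has rolled oats, so not Whole30-style; has honey, so not honey-free (and 1 more) — reject
F: has coconut, so not tree-nut-free — out
G: Whole30-style, tree-nut-free — valid
H: all constraints satisfied — keep
I: nothing on the exclusion list — OK

A, D, G, H, I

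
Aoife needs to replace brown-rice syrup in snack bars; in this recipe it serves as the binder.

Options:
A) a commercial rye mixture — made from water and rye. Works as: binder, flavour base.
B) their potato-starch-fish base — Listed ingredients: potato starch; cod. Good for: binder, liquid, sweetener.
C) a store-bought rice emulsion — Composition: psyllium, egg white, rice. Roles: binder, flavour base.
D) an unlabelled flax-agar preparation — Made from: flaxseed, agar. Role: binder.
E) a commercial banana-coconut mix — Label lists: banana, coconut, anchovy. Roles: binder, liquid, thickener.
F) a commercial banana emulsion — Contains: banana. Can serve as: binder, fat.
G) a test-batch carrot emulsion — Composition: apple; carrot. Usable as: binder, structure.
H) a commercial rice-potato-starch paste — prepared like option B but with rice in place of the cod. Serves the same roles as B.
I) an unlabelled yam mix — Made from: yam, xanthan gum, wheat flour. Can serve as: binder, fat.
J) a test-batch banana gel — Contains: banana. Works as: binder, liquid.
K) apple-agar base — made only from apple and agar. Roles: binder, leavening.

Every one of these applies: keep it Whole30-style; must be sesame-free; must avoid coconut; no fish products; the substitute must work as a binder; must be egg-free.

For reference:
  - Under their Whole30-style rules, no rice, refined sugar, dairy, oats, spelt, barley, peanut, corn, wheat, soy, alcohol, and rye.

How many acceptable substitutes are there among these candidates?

A: has rye, so not Whole30-style — reject
B: has cod, so not fish-free — no
C: has rice, so not Whole30-style; has egg white, so not egg-free — no
D: only flaxseed and agar; none excluded — OK
E: has anchovy, so not fish-free; has coconut, so not coconut-free — no
F: no egg, no coconut — keep
G: works as a binder, no coconut, no fish — valid
H: has rice, so not Whole30-style — reject
I: has wheat flour, so not Whole30-style — out
J: no fish, no coconut — OK
K: all constraints satisfied — keep

5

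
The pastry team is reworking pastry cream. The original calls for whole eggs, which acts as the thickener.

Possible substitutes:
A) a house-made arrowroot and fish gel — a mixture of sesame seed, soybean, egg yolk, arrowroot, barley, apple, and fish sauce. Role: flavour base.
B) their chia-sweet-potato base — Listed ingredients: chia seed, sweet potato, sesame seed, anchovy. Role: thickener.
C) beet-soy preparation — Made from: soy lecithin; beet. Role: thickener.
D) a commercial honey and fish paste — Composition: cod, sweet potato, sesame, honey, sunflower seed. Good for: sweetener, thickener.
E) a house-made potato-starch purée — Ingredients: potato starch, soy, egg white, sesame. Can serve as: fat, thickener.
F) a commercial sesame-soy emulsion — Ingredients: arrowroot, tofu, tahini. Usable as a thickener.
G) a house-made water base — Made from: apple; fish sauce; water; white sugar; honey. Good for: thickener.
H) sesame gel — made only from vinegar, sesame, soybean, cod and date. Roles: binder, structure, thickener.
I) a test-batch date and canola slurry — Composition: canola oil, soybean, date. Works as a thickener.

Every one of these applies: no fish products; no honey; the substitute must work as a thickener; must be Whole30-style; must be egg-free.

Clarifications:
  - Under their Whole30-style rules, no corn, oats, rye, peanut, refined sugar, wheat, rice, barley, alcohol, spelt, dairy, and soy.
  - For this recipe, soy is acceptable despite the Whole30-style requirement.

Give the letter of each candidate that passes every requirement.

A: not usable as a thickener; has barley, so not Whole30-style (and 2 more) — reject
B: has anchovy, so not fish-free — reject
C: soy is permitted under the Whole30-style carve-out; nothing else excluded — keep
D: has cod, so not fish-free; has honey, so not honey-free — reject
E: has egg white, so not egg-free — out
F: soy is permitted under the Whole30-style carve-out; nothing else excluded — valid
G: has white sugar, so not Whole30-style; has fish sauce, so not fish-free (and 1 more) — out
H: has cod, so not fish-free — reject
I: soy is permitted under the Whole30-style carve-out; nothing else excluded — valid

C, F, I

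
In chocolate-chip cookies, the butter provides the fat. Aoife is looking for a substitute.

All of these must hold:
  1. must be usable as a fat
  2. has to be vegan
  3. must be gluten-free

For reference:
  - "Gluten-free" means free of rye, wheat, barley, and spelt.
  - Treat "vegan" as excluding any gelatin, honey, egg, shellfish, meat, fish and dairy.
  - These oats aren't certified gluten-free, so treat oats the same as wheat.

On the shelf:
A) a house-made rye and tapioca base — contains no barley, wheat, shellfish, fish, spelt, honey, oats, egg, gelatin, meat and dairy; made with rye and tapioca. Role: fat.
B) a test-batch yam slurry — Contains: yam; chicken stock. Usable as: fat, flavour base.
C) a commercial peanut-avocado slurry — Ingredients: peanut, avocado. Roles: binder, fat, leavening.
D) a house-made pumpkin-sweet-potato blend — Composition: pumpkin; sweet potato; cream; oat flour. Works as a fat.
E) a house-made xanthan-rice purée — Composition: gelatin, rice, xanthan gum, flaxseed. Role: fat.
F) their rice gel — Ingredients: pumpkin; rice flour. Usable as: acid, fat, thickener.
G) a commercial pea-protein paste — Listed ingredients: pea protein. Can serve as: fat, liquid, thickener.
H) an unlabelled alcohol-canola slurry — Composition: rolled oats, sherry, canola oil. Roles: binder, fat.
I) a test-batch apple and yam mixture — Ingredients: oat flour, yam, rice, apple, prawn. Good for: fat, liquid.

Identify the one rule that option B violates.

vegan

usable as a fat: satisfied
gluten-free: satisfied
vegan: has chicken stock — fails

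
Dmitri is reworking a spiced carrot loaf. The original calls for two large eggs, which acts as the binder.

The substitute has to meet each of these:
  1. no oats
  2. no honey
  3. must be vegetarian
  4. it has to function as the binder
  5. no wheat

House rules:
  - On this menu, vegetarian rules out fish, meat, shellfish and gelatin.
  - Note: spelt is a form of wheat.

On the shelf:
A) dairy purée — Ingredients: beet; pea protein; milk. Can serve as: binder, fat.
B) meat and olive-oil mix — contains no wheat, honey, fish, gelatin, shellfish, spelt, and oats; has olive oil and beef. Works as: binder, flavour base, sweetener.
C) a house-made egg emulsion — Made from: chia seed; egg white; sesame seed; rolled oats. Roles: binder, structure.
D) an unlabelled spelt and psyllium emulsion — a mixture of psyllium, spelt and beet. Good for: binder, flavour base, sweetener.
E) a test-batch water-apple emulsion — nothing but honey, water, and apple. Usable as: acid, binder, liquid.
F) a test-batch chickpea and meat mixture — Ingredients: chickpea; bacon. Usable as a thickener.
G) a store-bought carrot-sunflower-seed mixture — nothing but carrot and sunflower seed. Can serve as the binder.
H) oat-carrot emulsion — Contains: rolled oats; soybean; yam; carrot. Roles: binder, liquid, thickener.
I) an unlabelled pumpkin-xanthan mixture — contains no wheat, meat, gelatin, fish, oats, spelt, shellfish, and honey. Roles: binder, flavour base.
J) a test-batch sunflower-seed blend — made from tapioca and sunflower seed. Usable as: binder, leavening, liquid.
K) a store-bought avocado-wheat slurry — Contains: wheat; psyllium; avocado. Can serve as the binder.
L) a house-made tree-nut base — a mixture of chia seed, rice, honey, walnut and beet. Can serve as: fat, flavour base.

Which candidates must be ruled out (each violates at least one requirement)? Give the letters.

A: only milk, beet and pea protein; none excluded — OK
B: has beef, so not vegetarian — reject
C: has rolled oats, so not oat-free — reject
D: has spelt, so not wheat-free — reject
E: has honey, so not honey-free — reject
F: not usable as a binder; has bacon, so not vegetarian — out
G: only carrot and sunflower seed; none excluded — keep
H: has rolled oats, so not oat-free — reject
I: works as a binder, wheat-free, vegetarian — keep
J: only tapioca and sunflower seed; none excluded — OK
K: has wheat, so not wheat-free — reject
L: not usable as a binder; has honey, so not honey-free — no

B, C, D, E, F, H, K, L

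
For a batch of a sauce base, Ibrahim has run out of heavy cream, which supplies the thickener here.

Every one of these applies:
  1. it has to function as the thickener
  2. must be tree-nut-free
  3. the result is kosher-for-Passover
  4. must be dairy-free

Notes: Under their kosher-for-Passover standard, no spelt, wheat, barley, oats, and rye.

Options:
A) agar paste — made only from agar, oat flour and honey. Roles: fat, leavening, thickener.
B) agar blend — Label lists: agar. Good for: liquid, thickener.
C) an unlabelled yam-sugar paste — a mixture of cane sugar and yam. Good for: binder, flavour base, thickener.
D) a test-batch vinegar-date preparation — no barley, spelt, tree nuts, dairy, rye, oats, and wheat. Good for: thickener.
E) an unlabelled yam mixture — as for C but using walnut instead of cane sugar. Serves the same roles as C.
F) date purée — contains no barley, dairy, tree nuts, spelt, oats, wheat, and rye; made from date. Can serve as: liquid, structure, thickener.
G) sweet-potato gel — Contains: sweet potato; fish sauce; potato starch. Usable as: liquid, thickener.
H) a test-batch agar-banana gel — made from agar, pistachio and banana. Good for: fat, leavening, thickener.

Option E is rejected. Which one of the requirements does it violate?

usable as a thickener: satisfied
kosher-for-Passover: satisfied
dairy-free: satisfied
tree-nut-free: has walnut — fails

tree-nut-free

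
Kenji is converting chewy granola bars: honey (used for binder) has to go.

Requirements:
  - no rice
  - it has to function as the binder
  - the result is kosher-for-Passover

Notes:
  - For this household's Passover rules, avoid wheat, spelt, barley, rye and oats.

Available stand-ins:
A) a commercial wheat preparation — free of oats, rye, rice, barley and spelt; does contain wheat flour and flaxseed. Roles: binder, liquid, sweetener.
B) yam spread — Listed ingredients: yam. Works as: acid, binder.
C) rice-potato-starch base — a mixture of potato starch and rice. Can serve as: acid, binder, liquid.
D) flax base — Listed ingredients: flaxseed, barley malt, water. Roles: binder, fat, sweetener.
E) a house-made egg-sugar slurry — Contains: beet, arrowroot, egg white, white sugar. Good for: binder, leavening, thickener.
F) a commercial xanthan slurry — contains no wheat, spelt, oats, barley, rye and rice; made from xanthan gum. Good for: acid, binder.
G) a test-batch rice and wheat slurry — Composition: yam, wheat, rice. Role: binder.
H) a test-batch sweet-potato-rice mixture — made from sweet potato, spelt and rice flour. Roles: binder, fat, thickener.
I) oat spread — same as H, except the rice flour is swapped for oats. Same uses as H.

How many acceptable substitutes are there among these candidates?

3

A: has wheat flour, so not kosher-for-Passover — out
B: only yam; none excluded — keep
C: has rice, so not rice-free — out
D: has barley malt, so not kosher-for-Passover — out
E: egg white and white sugar etc. — none of it excluded — valid
F: every rule checks out — keep
G: has wheat, so not kosher-for-Passover; has rice, so not rice-free — out
H: has spelt, so not kosher-for-Passover; has rice flour, so not rice-free — out
I: has oats, so not kosher-for-Passover — out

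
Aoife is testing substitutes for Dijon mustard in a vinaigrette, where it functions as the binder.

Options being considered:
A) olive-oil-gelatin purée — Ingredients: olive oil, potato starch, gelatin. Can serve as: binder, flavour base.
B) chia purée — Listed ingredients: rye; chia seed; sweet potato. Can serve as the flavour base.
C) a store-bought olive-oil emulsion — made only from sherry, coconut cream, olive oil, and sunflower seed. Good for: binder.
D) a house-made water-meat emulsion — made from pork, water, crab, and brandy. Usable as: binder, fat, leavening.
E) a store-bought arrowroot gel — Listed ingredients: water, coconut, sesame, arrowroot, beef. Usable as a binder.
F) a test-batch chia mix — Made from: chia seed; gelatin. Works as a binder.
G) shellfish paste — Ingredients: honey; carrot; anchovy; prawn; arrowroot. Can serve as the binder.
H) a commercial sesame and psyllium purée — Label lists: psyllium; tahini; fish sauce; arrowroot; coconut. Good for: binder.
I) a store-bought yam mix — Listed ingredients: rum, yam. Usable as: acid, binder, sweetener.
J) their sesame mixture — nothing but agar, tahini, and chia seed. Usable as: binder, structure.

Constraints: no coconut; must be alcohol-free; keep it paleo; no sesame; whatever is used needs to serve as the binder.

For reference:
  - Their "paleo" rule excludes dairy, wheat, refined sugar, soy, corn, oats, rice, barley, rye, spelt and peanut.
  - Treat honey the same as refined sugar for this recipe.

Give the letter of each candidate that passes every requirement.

A: works as a binder, paleo, no sesame — keep
B: not usable as a binder; has rye, so not paleo — reject
C: has coconut cream, so not coconut-free; has sherry, so not alcohol-free — out
D: has brandy, so not alcohol-free — reject
E: has coconut, so not coconut-free; has sesame, so not sesame-free — out
F: paleo, no alcohol — keep
G: has honey, so not paleo — reject
H: has coconut, so not coconut-free; has tahini, so not sesame-free — reject
I: has rum, so not alcohol-free — reject
J: has tahini, so not sesame-free — reject

A, F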